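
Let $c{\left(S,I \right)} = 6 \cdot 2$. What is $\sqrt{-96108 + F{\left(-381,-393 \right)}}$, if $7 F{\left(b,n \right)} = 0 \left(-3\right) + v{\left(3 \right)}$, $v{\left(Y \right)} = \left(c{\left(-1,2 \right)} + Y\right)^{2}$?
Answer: $\frac{i \sqrt{4707717}}{7} \approx 309.96 i$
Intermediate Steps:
$c{\left(S,I \right)} = 12$
$v{\left(Y \right)} = \left(12 + Y\right)^{2}$
$F{\left(b,n \right)} = \frac{225}{7}$ ($F{\left(b,n \right)} = \frac{0 \left(-3\right) + \left(12 + 3\right)^{2}}{7} = \frac{0 + 15^{2}}{7} = \frac{0 + 225}{7} = \frac{1}{7} \cdot 225 = \frac{225}{7}$)
$\sqrt{-96108 + F{\left(-381,-393 \right)}} = \sqrt{-96108 + \frac{225}{7}} = \sqrt{- \frac{672531}{7}} = \frac{i \sqrt{4707717}}{7}$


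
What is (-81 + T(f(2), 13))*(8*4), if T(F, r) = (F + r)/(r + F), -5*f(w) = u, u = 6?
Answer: -2560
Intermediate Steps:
f(w) = -6/5 (f(w) = -⅕*6 = -6/5)
T(F, r) = 1 (T(F, r) = (F + r)/(F + r) = 1)
(-81 + T(f(2), 13))*(8*4) = (-81 + 1)*(8*4) = -80*32 = -2560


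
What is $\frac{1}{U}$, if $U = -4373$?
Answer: $- \frac{1}{4373} \approx -0.00022868$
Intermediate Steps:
$\frac{1}{U} = \frac{1}{-4373} = - \frac{1}{4373}$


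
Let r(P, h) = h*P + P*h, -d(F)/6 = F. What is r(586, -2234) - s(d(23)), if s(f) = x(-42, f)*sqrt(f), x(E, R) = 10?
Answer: -2618248 - 10*I*sqrt(138) ≈ -2.6182e+6 - 117.47*I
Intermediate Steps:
d(F) = -6*F
r(P, h) = 2*P*h (r(P, h) = P*h + P*h = 2*P*h)
s(f) = 10*sqrt(f)
r(586, -2234) - s(d(23)) = 2*586*(-2234) - 10*sqrt(-6*23) = -2618248 - 10*sqrt(-138) = -2618248 - 10*I*sqrt(138)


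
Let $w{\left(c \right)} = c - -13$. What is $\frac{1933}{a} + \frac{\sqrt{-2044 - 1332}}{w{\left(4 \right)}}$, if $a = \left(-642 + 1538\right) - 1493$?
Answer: $- \frac{1933}{597} + \frac{4 i \sqrt{211}}{17} \approx -3.2379 + 3.4178 i$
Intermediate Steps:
$a = -597$ ($a = 896 - 1493 = -597$)
$w{\left(c \right)} = 13 + c$ ($w{\left(c \right)} = c + 13 = 13 + c$)
$\frac{1933}{a} + \frac{\sqrt{-2044 - 1332}}{w{\left(4 \right)}} = \frac{1933}{-597} + \frac{\sqrt{-2044 - 1332}}{13 + 4} = 1933 \left(- \frac{1}{597}\right) + \frac{\sqrt{-3376}}{17} = - \frac{1933}{597} + 4 i \sqrt{211} \cdot \frac{1}{17} = - \frac{1933}{597} + \frac{4 i \sqrt{211}}{17}$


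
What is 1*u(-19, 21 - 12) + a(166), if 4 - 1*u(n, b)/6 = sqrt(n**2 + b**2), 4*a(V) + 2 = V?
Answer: 65 - 6*sqrt(442) ≈ -61.143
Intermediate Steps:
a(V) = -1/2 + V/4
u(n, b) = 24 - 6*sqrt(b**2 + n**2) (u(n, b) = 24 - 6*sqrt(n**2 + b**2) = 24 - 6*sqrt(b**2 + n**2))
1*u(-19, 21 - 12) + a(166) = 1*(24 - 6*sqrt((21 - 12)**2 + (-19)**2)) + (-1/2 + (1/4)*166) = 1*(24 - 6*sqrt(9**2 + 361)) + (-1/2 + 83/2) = 1*(24 - 6*sqrt(81 + 361)) + 41 = 1*(24 - 6*sqrt(442)) + 41 = (24 - 6*sqrt(442)) + 41 = 65 - 6*sqrt(442)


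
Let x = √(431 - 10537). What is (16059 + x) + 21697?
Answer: 37756 + I*√10106 ≈ 37756.0 + 100.53*I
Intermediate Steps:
x = I*√10106 (x = √(-10106) = I*√10106 ≈ 100.53*I)
(16059 + x) + 21697 = (16059 + I*√10106) + 21697 = 37756 + I*√10106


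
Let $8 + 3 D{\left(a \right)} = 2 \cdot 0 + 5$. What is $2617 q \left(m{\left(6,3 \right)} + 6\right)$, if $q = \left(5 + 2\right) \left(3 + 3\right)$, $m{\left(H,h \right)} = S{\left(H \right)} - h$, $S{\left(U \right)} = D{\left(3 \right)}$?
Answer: $219828$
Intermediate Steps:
$D{\left(a \right)} = -1$ ($D{\left(a \right)} = - \frac{8}{3} + \frac{2 \cdot 0 + 5}{3} = - \frac{8}{3} + \frac{0 + 5}{3} = - \frac{8}{3} + \frac{1}{3} \cdot 5 = - \frac{8}{3} + \frac{5}{3} = -1$)
$S{\left(U \right)} = -1$
$m{\left(H,h \right)} = -1 - h$
$q = 42$ ($q = 7 \cdot 6 = 42$)
$2617 q \left(m{\left(6,3 \right)} + 6\right) = 2617 \cdot 42 \left(\left(-1 - 3\right) + 6\right) = 2617 \cdot 42 \left(-4 + 6\right) = 2617 \cdot 42 \cdot 2 = 2617 \cdot 84 = 219828$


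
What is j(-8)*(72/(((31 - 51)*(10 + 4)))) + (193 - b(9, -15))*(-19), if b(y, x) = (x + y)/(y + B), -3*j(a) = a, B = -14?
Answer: -127571/35 ≈ -3644.9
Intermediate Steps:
j(a) = -a/3
b(y, x) = (x + y)/(-14 + y) (b(y, x) = (x + y)/(y - 14) = (x + y)/(-14 + y))
j(-8)*(72/(((31 - 51)*(10 + 4)))) + (193 - b(9, -15))*(-19) = (-⅓*(-8))*(72/(((31 - 51)*(10 + 4)))) + (193 - (-15 + 9)/(-14 + 9))*(-19) = 8*(72/((-20*14)))/3 + (193 - (-6)/(-5))*(-19) = 8*(72/(-280))/3 + (193 - (-1)*(-6)/5)*(-19) = 8*(72*(-1/280))/3 + (193 - 1*6/5)*(-19) = (8/3)*(-9/35) + (193 - 6/5)*(-19) = -24/35 + (959/5)*(-19) = -24/35 - 18221/5 = -127571/35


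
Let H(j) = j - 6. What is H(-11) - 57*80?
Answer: -4577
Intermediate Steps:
H(j) = -6 + j
H(-11) - 57*80 = (-6 - 11) - 57*80 = -17 - 4560 = -4577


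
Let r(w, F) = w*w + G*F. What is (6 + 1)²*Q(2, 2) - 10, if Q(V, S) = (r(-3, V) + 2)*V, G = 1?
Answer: 1264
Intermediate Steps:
r(w, F) = F + w² (r(w, F) = w*w + 1*F = w² + F = F + w²)
Q(V, S) = V*(11 + V) (Q(V, S) = ((V + (-3)²) + 2)*V = ((V + 9) + 2)*V = ((9 + V) + 2)*V = (11 + V)*V = V*(11 + V))
(6 + 1)²*Q(2, 2) - 10 = (6 + 1)²*(2*(11 + 2)) - 10 = 7²*(2*13) - 10 = 49*26 - 10 = 1274 - 10 = 1264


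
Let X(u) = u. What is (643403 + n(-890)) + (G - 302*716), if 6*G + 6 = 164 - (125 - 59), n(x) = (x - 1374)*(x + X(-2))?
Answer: 7340023/3 ≈ 2.4467e+6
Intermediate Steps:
n(x) = (-1374 + x)*(-2 + x) (n(x) = (x - 1374)*(x - 2) = (-1374 + x)*(-2 + x))
G = 46/3 (G = -1 + (164 - (125 - 59))/6 = -1 + (164 - 1*66)/6 = -1 + (164 - 66)/6 = -1 + (⅙)*98 = -1 + 49/3 = 46/3 ≈ 15.333)
(643403 + n(-890)) + (G - 302*716) = (643403 + (2748 + (-890)² - 1376*(-890))) + (46/3 - 302*716) = (643403 + (2748 + 792100 + 1224640)) + (46/3 - 216232) = (643403 + 2019488) - 648650/3 = 2662891 - 648650/3 = 7340023/3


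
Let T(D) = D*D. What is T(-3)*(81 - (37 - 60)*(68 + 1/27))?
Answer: 44438/3 ≈ 14813.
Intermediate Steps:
T(D) = D²
T(-3)*(81 - (37 - 60)*(68 + 1/27)) = (-3)²*(81 - (37 - 60)*(68 + 1/27)) = 9*(81 - (-23)*(68 + 1/27)) = 9*(81 - (-23)*1837/27) = 9*(81 - 1*(-42251/27)) = 9*(81 + 42251/27) = 9*(44438/27) = 44438/3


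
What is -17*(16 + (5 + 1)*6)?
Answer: -884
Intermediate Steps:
-17*(16 + (5 + 1)*6) = -17*(16 + 6*6) = -17*(16 + 36) = -17*52 = -884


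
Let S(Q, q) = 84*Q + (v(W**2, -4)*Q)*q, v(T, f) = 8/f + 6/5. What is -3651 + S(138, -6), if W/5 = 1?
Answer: 43017/5 ≈ 8603.4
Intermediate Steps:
W = 5 (W = 5*1 = 5)
v(T, f) = 6/5 + 8/f (v(T, f) = 8/f + 6*(1/5) = 8/f + 6/5 = 6/5 + 8/f)
S(Q, q) = 84*Q - 4*Q*q/5 (S(Q, q) = 84*Q + ((6/5 + 8/(-4))*Q)*q = 84*Q + ((6/5 + 8*(-1/4))*Q)*q = 84*Q + ((6/5 - 2)*Q)*q = 84*Q + (-4*Q/5)*q = 84*Q - 4*Q*q/5)
-3651 + S(138, -6) = -3651 + (4/5)*138*(105 - 1*(-6)) = -3651 + (4/5)*138*(105 + 6) = -3651 + (4/5)*138*111 = -3651 + 61272/5 = 43017/5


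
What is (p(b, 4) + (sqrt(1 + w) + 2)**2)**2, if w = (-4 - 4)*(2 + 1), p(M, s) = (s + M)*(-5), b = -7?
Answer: -352 - 32*I*sqrt(23) ≈ -352.0 - 153.47*I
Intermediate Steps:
p(M, s) = -5*M - 5*s (p(M, s) = (M + s)*(-5) = -5*M - 5*s)
w = -24 (w = -8*3 = -24)
(p(b, 4) + (sqrt(1 + w) + 2)**2)**2 = ((-5*(-7) - 5*4) + (sqrt(1 - 24) + 2)**2)**2 = ((35 - 20) + (sqrt(-23) + 2)**2)**2 = (15 + (I*sqrt(23) + 2)**2)**2 = (15 + (2 + I*sqrt(23))**2)**2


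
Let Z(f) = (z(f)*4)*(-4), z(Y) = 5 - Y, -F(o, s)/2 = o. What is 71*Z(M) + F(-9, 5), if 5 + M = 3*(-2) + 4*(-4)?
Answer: -36334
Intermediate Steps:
F(o, s) = -2*o
M = -27 (M = -5 + (3*(-2) + 4*(-4)) = -5 + (-6 - 16) = -5 - 22 = -27)
Z(f) = -80 + 16*f (Z(f) = ((5 - f)*4)*(-4) = (20 - 4*f)*(-4) = -80 + 16*f)
71*Z(M) + F(-9, 5) = 71*(-80 + 16*(-27)) - 2*(-9) = 71*(-80 - 432) + 18 = 71*(-512) + 18 = -36352 + 18 = -36334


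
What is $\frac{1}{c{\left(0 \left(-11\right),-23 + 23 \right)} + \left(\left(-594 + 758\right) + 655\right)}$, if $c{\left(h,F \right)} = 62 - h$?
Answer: $\frac{1}{881} \approx 0.0011351$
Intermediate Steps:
$\frac{1}{c{\left(0 \left(-11\right),-23 + 23 \right)} + \left(\left(-594 + 758\right) + 655\right)} = \frac{1}{\left(62 - 0 \left(-11\right)\right) + \left(\left(-594 + 758\right) + 655\right)} = \frac{1}{\left(62 - 0\right) + \left(164 + 655\right)} = \frac{1}{\left(62 + 0\right) + 819} = \frac{1}{62 + 819} = \frac{1}{881}$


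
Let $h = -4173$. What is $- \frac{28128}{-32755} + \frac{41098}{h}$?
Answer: $- \frac{1228786846}{136686615} \approx -8.9898$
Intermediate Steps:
$- \frac{28128}{-32755} + \frac{41098}{h} = - \frac{28128}{-32755} + \frac{41098}{-4173} = \left(-28128\right) \left(- \frac{1}{32755}\right) + 41098 \left(- \frac{1}{4173}\right) = \frac{28128}{32755} - \frac{41098}{4173} = - \frac{1228786846}{136686615}$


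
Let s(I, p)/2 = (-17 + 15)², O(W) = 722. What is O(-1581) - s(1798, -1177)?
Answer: 714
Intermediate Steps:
s(I, p) = 8 (s(I, p) = 2*(-17 + 15)² = 2*(-2)² = 2*4 = 8)
O(-1581) - s(1798, -1177) = 722 - 1*8 = 722 - 8 = 714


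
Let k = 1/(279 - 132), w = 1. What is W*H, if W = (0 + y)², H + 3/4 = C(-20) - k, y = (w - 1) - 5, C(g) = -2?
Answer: -40525/588 ≈ -68.920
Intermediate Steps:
k = 1/147 ≈ 0.0068027
y = -5 (y = (1 - 1) - 5 = 0 - 5 = -5)
H = -1621/588 (H = -¾ + (-2 - 1*1/147) = -¾ + (-2 - 1/147) = -¾ - 295/147 = -1621/588 ≈ -2.7568)
W = 25 (W = (0 - 5)² = (-5)² = 25)
W*H = 25*(-1621/588) = -40525/588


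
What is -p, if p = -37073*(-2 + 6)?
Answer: 148292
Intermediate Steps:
p = -148292 (p = -37073*4 = -148292)
-p = -1*(-148292) = 148292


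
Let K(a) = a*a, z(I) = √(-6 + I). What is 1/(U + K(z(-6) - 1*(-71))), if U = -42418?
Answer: -I/(284*√3 + 37389*I) ≈ -2.6741e-5 - 3.5182e-7*I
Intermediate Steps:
K(a) = a²
1/(U + K(z(-6) - 1*(-71))) = 1/(-42418 + (√(-6 - 6) - 1*(-71))²) = 1/(-42418 + (√(-12) + 71)²) = 1/(-42418 + (2*I*√3 + 71)²) = 1/(-42418 + (71 + 2*I*√3)²)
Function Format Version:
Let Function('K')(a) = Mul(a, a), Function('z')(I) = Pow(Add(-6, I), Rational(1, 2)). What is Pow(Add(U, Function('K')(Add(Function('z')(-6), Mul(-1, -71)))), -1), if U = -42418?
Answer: Mul(-1, I, Pow(Add(Mul(284, Pow(3, Rational(1, 2))), Mul(37389, I)), -1)) ≈ Add(-2.6741e-5, Mul(-3.5182e-7, I))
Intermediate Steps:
Function('K')(a) = Pow(a, 2)
Pow(Add(U, Function('K')(Add(Function('z')(-6), Mul(-1, -71)))), -1) = Pow(Add(-42418, Pow(Add(Pow(Add(-6, -6), Rational(1, 2)), Mul(-1, -71)), 2)), -1) = Pow(Add(-42418, Pow(Add(Pow(-12, Rational(1, 2)), 71), 2)), -1) = Pow(Add(-42418, Pow(Add(Mul(2, I, Pow(3, Rational(1, 2))), 71), 2)), -1) = Pow(Add(-42418, Pow(Add(71, Mul(2, I, Pow(3, Rational(1, 2)))), 2)), -1)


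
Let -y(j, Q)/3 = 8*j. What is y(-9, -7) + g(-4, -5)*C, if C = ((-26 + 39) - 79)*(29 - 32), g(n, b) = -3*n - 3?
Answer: 1998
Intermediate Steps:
y(j, Q) = -24*j
g(n, b) = -3 - 3*n
C = 198 (C = (13 - 79)*(-3) = -66*(-3) = 198)
y(-9, -7) + g(-4, -5)*C = -24*(-9) + (-3 - 3*(-4))*198 = 216 + (-3 + 12)*198 = 216 + 9*198 = 216 + 1782 = 1998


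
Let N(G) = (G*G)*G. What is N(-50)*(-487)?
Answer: 60875000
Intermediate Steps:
N(G) = G³ (N(G) = G²*G = G³)
N(-50)*(-487) = (-50)³*(-487) = -125000*(-487) = 60875000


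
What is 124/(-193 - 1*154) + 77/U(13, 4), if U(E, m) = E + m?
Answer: 24611/5899 ≈ 4.1721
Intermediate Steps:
124/(-193 - 1*154) + 77/U(13, 4) = 124/(-193 - 1*154) + 77/(13 + 4) = 124/(-193 - 154) + 77/17 = 124/(-347) + 77*(1/17) = 124*(-1/347) + 77/17 = -124/347 + 77/17 = 24611/5899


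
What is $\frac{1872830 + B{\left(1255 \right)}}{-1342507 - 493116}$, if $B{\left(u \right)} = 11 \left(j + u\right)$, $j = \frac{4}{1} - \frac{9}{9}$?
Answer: $- \frac{1886668}{1835623} \approx -1.0278$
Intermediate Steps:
$j = 3$ ($j = 4 \cdot 1 - 1 = 4 - 1 = 3$)
$B{\left(u \right)} = 33 + 11 u$ ($B{\left(u \right)} = 11 \left(3 + u\right) = 33 + 11 u$)
$\frac{1872830 + B{\left(1255 \right)}}{-1342507 - 493116} = \frac{1872830 + \left(33 + 11 \cdot 1255\right)}{-1342507 - 493116} = \frac{1872830 + \left(33 + 13805\right)}{-1835623} = \left(1872830 + 13838\right) \left(- \frac{1}{1835623}\right) = 1886668 \left(- \frac{1}{1835623}\right) = - \frac{1886668}{1835623}$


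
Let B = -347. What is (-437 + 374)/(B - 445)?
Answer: 7/88 ≈ 0.079545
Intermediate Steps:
(-437 + 374)/(B - 445) = (-437 + 374)/(-347 - 445) = -63/(-792) = -63*(-1/792) = 7/88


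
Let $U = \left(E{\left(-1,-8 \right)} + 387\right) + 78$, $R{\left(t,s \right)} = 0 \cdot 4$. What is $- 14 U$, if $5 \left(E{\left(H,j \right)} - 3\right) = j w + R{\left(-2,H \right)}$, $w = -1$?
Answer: $- \frac{32872}{5} \approx -6574.4$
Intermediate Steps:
$R{\left(t,s \right)} = 0$
$E{\left(H,j \right)} = 3 - \frac{j}{5}$ ($E{\left(H,j \right)} = 3 + \frac{j \left(-1\right) + 0}{5} = 3 + \frac{- j + 0}{5} = 3 + \frac{\left(-1\right) j}{5} = 3 - \frac{j}{5}$)
$U = \frac{2348}{5}$ ($U = \left(\left(3 - - \frac{8}{5}\right) + 387\right) + 78 = \left(\left(3 + \frac{8}{5}\right) + 387\right) + 78 = \left(\frac{23}{5} + 387\right) + 78 = \frac{1958}{5} + 78 = \frac{2348}{5} \approx 469.6$)
$- 14 U = \left(-14\right) \frac{2348}{5} = - \frac{32872}{5}$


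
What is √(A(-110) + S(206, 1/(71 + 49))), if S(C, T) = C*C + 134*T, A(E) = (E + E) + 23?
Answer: √38016105/30 ≈ 205.52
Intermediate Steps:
A(E) = 23 + 2*E (A(E) = 2*E + 23 = 23 + 2*E)
S(C, T) = C² + 134*T
√(A(-110) + S(206, 1/(71 + 49))) = √((23 + 2*(-110)) + (206² + 134/(71 + 49))) = √((23 - 220) + (42436 + 134/120)) = √(-197 + (42436 + 134*(1/120))) = √(-197 + (42436 + 67/60)) = √(-197 + 2546227/60) = √(2534407/60) = √38016105/30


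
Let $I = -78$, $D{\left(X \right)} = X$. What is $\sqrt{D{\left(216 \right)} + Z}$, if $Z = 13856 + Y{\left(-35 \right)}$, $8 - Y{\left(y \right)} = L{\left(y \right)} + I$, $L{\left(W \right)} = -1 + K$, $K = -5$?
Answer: $2 \sqrt{3541} \approx 119.01$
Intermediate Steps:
$L{\left(W \right)} = -6$ ($L{\left(W \right)} = -1 - 5 = -6$)
$Y{\left(y \right)} = 92$ ($Y{\left(y \right)} = 8 - \left(-6 - 78\right) = 8 - -84 = 8 + 84 = 92$)
$Z = 13948$ ($Z = 13856 + 92 = 13948$)
$\sqrt{D{\left(216 \right)} + Z} = \sqrt{216 + 13948} = \sqrt{14164} = 2 \sqrt{3541}$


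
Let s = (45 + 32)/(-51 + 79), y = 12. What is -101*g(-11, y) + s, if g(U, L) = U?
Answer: 4455/4 ≈ 1113.8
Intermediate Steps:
s = 11/4 (s = 77/28 = 77*(1/28) = 11/4 ≈ 2.7500)
-101*g(-11, y) + s = -101*(-11) + 11/4 = 1111 + 11/4 = 4455/4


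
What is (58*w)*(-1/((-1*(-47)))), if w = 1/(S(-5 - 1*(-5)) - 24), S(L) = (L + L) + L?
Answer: 29/564 ≈ 0.051418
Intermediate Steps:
S(L) = 3*L (S(L) = 2*L + L = 3*L)
w = -1/24 (w = 1/(3*(-5 - 1*(-5)) - 24) = 1/(3*(-5 + 5) - 24) = 1/(3*0 - 24) = 1/(0 - 24) = 1/(-24) = -1/24 ≈ -0.041667)
(58*w)*(-1/((-1*(-47)))) = (58*(-1/24))*(-1/((-1*(-47)))) = -(-29)/(12*47) = -29/12*(-1/47) = 29/564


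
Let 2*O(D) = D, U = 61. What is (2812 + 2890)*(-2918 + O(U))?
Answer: -16464525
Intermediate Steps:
O(D) = D/2
(2812 + 2890)*(-2918 + O(U)) = (2812 + 2890)*(-2918 + (½)*61) = 5702*(-2918 + 61/2) = 5702*(-5775/2) = -16464525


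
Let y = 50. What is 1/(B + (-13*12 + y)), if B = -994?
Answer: -1/1100 ≈ -0.00090909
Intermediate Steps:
1/(B + (-13*12 + y)) = 1/(-994 + (-13*12 + 50)) = 1/(-994 + (-156 + 50)) = 1/(-994 - 106) = 1/(-1100) = -1/1100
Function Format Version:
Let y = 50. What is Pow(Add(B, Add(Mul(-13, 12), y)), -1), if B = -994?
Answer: Rational(-1, 1100) ≈ -0.00090909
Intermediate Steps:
Pow(Add(B, Add(Mul(-13, 12), y)), -1) = Pow(Add(-994, Add(Mul(-13, 12), 50)), -1) = Pow(Add(-994, Add(-156, 50)), -1) = Pow(Add(-994, -106), -1) = Pow(-1100, -1) = Rational(-1, 1100)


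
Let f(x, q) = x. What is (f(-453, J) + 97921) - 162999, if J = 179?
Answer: -65531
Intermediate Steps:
(f(-453, J) + 97921) - 162999 = (-453 + 97921) - 162999 = 97468 - 162999 = -65531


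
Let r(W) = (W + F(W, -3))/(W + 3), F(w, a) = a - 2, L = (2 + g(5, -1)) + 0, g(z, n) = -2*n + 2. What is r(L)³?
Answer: 1/729 ≈ 0.0013717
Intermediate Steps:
g(z, n) = 2 - 2*n
L = 6 (L = (2 + (2 - 2*(-1))) + 0 = (2 + (2 + 2)) + 0 = (2 + 4) + 0 = 6 + 0 = 6)
F(w, a) = -2 + a
r(W) = (-5 + W)/(3 + W) (r(W) = (W + (-2 - 3))/(W + 3) = (W - 5)/(3 + W) = (-5 + W)/(3 + W))
r(L)³ = ((-5 + 6)/(3 + 6))³ = (1/9)³ = ((⅑)*1)³ = (⅑)³ = 1/729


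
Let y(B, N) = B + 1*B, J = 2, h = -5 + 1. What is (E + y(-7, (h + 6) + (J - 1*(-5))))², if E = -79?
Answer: 8649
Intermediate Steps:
h = -4
y(B, N) = 2*B (y(B, N) = B + B = 2*B)
(E + y(-7, (h + 6) + (J - 1*(-5))))² = (-79 + 2*(-7))² = (-79 - 14)² = (-93)² = 8649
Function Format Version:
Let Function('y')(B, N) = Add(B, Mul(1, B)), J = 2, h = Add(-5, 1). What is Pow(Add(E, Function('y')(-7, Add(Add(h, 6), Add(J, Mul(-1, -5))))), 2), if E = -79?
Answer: 8649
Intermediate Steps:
h = -4
Function('y')(B, N) = Mul(2, B) (Function('y')(B, N) = Add(B, B) = Mul(2, B))
Pow(Add(E, Function('y')(-7, Add(Add(h, 6), Add(J, Mul(-1, -5))))), 2) = Pow(Add(-79, Mul(2, -7)), 2) = Pow(Add(-79, -14), 2) = Pow(-93, 2) = 8649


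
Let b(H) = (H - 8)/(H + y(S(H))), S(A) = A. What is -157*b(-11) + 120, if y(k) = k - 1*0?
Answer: -343/22 ≈ -15.591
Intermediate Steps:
y(k) = k (y(k) = k + 0 = k)
b(H) = (-8 + H)/(2*H) (b(H) = (H - 8)/(H + H) = (-8 + H)/((2*H)) = (-8 + H)*(1/(2*H)) = (-8 + H)/(2*H))
-157*b(-11) + 120 = -157*(-8 - 11)/(2*(-11)) + 120 = -157*(-1)*(-19)/(2*11) + 120 = -157*19/22 + 120 = -2983/22 + 120 = -343/22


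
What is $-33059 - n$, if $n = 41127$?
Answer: $-74186$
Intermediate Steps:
$-33059 - n = -33059 - 41127 = -74186$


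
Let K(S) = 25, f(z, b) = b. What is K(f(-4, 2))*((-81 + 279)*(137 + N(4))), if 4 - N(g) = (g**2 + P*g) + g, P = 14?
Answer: 321750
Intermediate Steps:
N(g) = 4 - g**2 - 15*g (N(g) = 4 - ((g**2 + 14*g) + g) = 4 - (g**2 + 15*g) = 4 + (-g**2 - 15*g) = 4 - g**2 - 15*g)
K(f(-4, 2))*((-81 + 279)*(137 + N(4))) = 25*((-81 + 279)*(137 + (4 - 1*4**2 - 15*4))) = 25*(198*(137 + (4 - 1*16 - 60))) = 25*(198*(137 + (4 - 16 - 60))) = 25*(198*(137 - 72)) = 25*(198*65) = 25*12870 = 321750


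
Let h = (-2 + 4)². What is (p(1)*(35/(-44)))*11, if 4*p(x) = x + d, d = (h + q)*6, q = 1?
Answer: -1085/16 ≈ -67.813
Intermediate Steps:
h = 4 (h = 2² = 4)
d = 30 (d = (4 + 1)*6 = 5*6 = 30)
p(x) = 15/2 + x/4 (p(x) = (x + 30)/4 = (30 + x)/4 = 15/2 + x/4)
(p(1)*(35/(-44)))*11 = ((15/2 + (¼)*1)*(35/(-44)))*11 = ((15/2 + ¼)*(35*(-1/44)))*11 = ((31/4)*(-35/44))*11 = -1085/176*11 = -1085/16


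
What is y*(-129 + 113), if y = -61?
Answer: 976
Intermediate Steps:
y*(-129 + 113) = -61*(-129 + 113) = -61*(-16) = 976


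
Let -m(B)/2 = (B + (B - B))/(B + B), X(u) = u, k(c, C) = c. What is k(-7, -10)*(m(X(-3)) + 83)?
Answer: -574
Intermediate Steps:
m(B) = -1 (m(B) = -2*(B + (B - B))/(B + B) = -2*(B + 0)/(2*B) = -2*B*1/(2*B) = -2*½ = -1)
k(-7, -10)*(m(X(-3)) + 83) = -7*(-1 + 83) = -7*82 = -574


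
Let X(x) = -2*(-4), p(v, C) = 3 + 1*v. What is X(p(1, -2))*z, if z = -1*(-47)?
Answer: 376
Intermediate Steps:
p(v, C) = 3 + v
X(x) = 8
z = 47
X(p(1, -2))*z = 8*47 = 376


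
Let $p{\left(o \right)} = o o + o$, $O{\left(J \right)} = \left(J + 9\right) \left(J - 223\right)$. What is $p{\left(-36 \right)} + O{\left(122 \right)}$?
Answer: $-11971$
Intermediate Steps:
$O{\left(J \right)} = \left(-223 + J\right) \left(9 + J\right)$ ($O{\left(J \right)} = \left(9 + J\right) \left(-223 + J\right) = \left(-223 + J\right) \left(9 + J\right)$)
$p{\left(o \right)} = o + o^{2}$ ($p{\left(o \right)} = o^{2} + o = o + o^{2}$)
$p{\left(-36 \right)} + O{\left(122 \right)} = - 36 \left(1 - 36\right) - \left(28115 - 14884\right) = \left(-36\right) \left(-35\right) - 13231 = 1260 - 13231 = -11971$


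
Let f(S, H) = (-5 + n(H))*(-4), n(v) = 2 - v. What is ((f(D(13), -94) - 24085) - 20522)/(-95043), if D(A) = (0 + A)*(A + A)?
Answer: 44971/95043 ≈ 0.47316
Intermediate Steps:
D(A) = 2*A² (D(A) = A*(2*A) = 2*A²)
f(S, H) = 12 + 4*H (f(S, H) = (-5 + (2 - H))*(-4) = (-3 - H)*(-4) = 12 + 4*H)
((f(D(13), -94) - 24085) - 20522)/(-95043) = (((12 + 4*(-94)) - 24085) - 20522)/(-95043) = (((12 - 376) - 24085) - 20522)*(-1/95043) = ((-364 - 24085) - 20522)*(-1/95043) = (-24449 - 20522)*(-1/95043) = -44971*(-1/95043) = 44971/95043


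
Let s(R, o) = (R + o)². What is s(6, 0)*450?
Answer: 16200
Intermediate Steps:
s(6, 0)*450 = (6 + 0)²*450 = 6²*450 = 36*450 = 16200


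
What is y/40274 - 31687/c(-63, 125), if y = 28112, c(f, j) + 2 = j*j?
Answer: -418484231/314600351 ≈ -1.3302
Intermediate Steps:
c(f, j) = -2 + j**2 (c(f, j) = -2 + j*j = -2 + j**2)
y/40274 - 31687/c(-63, 125) = 28112/40274 - 31687/(-2 + 125**2) = 28112*(1/40274) - 31687/(-2 + 15625) = 14056/20137 - 31687/15623 = -418484231/314600351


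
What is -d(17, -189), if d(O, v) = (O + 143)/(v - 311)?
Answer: 8/25 ≈ 0.32000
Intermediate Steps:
d(O, v) = (143 + O)/(-311 + v)
-d(17, -189) = -(143 + 17)/(-311 - 189) = -160/(-500) = -(-1)*160/500 = -1*(-8/25) = 8/25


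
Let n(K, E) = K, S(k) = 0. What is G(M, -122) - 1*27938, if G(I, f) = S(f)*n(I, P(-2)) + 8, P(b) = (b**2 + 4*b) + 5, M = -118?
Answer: -27930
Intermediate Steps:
P(b) = 5 + b**2 + 4*b
G(I, f) = 8 (G(I, f) = 0*I + 8 = 0 + 8 = 8)
G(M, -122) - 1*27938 = 8 - 1*27938 = 8 - 27938 = -27930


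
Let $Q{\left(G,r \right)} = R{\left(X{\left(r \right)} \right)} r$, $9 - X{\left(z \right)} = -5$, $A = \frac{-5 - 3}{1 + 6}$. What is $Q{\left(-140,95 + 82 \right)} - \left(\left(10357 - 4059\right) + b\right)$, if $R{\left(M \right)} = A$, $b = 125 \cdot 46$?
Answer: $- \frac{85752}{7} \approx -12250.0$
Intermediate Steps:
$b = 5750$
$A = - \frac{8}{7} \approx -1.1429$
$X{\left(z \right)} = 14$ ($X{\left(z \right)} = 9 - -5 = 9 + 5 = 14$)
$R{\left(M \right)} = - \frac{8}{7}$
$Q{\left(G,r \right)} = - \frac{8 r}{7}$
$Q{\left(-140,95 + 82 \right)} - \left(\left(10357 - 4059\right) + b\right) = - \frac{8 \left(95 + 82\right)}{7} - \left(\left(10357 - 4059\right) + 5750\right) = \left(- \frac{8}{7}\right) 177 - \left(6298 + 5750\right) = - \frac{1416}{7} - 12048 = - \frac{85752}{7}$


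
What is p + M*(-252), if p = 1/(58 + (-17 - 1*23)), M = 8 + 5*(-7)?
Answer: 122473/18 ≈ 6804.1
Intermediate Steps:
M = -27 (M = 8 - 35 = -27)
p = 1/18 (p = 1/(58 + (-17 - 23)) = 1/(58 - 40) = 1/18 ≈ 0.055556)
p + M*(-252) = 1/18 - 27*(-252) = 1/18 + 6804 = 122473/18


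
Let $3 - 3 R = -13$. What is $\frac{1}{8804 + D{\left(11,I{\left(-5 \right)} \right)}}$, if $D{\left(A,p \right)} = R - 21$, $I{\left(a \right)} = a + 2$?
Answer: $\frac{3}{26365} \approx 0.00011379$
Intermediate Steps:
$R = \frac{16}{3}$ ($R = 1 - - \frac{13}{3} = 1 + \frac{13}{3} = \frac{16}{3} \approx 5.3333$)
$I{\left(a \right)} = 2 + a$
$D{\left(A,p \right)} = - \frac{47}{3}$ ($D{\left(A,p \right)} = \frac{16}{3} - 21 = - \frac{47}{3}$)
$\frac{1}{8804 + D{\left(11,I{\left(-5 \right)} \right)}} = \frac{1}{8804 - \frac{47}{3}} = \frac{1}{\frac{26365}{3}} = \frac{3}{26365}$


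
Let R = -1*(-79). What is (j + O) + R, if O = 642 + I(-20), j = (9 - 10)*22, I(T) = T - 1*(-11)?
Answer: 690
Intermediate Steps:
R = 79
I(T) = 11 + T (I(T) = T + 11 = 11 + T)
j = -22 (j = -1*22 = -22)
O = 633 (O = 642 + (11 - 20) = 642 - 9 = 633)
(j + O) + R = (-22 + 633) + 79 = 611 + 79 = 690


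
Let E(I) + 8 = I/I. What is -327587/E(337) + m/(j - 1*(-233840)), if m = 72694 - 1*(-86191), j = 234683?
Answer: 153483156196/3279661 ≈ 46799.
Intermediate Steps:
m = 158885 (m = 72694 + 86191 = 158885)
E(I) = -7 (E(I) = -8 + I/I = -8 + 1 = -7)
-327587/E(337) + m/(j - 1*(-233840)) = -327587/(-7) + 158885/(234683 - 1*(-233840)) = -327587*(-⅐) + 158885/(234683 + 233840) = 327587/7 + 158885/468523 = 153483156196/3279661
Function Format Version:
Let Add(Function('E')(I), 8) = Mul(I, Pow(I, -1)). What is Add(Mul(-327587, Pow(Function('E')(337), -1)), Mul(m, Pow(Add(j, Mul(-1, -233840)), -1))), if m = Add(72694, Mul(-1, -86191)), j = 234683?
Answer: Rational(153483156196, 3279661) ≈ 46799.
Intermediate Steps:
m = 158885 (m = Add(72694, 86191) = 158885)
Function('E')(I) = -7 (Function('E')(I) = Add(-8, Mul(I, Pow(I, -1))) = Add(-8, 1) = -7)
Add(Mul(-327587, Pow(Function('E')(337), -1)), Mul(m, Pow(Add(j, Mul(-1, -233840)), -1))) = Add(Mul(-327587, Pow(-7, -1)), Mul(158885, Pow(Add(234683, Mul(-1, -233840)), -1))) = Add(Mul(-327587, Rational(-1, 7)), Mul(158885, Pow(Add(234683, 233840), -1))) = Add(Rational(327587, 7), Mul(158885, Pow(468523, -1))) = Add(Rational(327587, 7), Mul(158885, Rational(1, 468523))) = Add(Rational(327587, 7), Rational(158885, 468523)) = Rational(153483156196, 3279661)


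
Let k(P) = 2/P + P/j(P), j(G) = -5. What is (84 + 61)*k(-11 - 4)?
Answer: 1247/3 ≈ 415.67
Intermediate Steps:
k(P) = 2/P - P/5 (k(P) = 2/P + P/(-5) = 2/P + P*(-⅕) = 2/P - P/5)
(84 + 61)*k(-11 - 4) = (84 + 61)*(2/(-11 - 4) - (-11 - 4)/5) = 145*(2/(-15) - ⅕*(-15)) = 145*(2*(-1/15) + 3) = 145*(-2/15 + 3) = 145*(43/15) = 1247/3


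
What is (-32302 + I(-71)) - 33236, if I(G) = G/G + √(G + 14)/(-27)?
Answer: -65537 - I*√57/27 ≈ -65537.0 - 0.27962*I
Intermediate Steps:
I(G) = 1 - √(14 + G)/27 (I(G) = 1 + √(14 + G)*(-1/27) = 1 - √(14 + G)/27)
(-32302 + I(-71)) - 33236 = (-32302 + (1 - √(14 - 71)/27)) - 33236 = (-32302 + (1 - I*√57/27)) - 33236 = (-32301 - I*√57/27) - 33236 = -65537 - I*√57/27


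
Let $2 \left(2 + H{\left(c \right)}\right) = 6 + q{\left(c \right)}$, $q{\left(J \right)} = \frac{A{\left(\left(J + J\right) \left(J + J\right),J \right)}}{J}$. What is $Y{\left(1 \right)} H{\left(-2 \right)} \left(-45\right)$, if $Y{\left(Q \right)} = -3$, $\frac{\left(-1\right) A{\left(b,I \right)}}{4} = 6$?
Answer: $945$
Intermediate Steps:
$A{\left(b,I \right)} = -24$ ($A{\left(b,I \right)} = \left(-4\right) 6 = -24$)
$q{\left(J \right)} = - \frac{24}{J}$
$H{\left(c \right)} = 1 - \frac{12}{c}$ ($H{\left(c \right)} = -2 + \frac{6 - \frac{24}{c}}{2} = -2 + \left(3 - \frac{12}{c}\right) = 1 - \frac{12}{c}$)
$Y{\left(1 \right)} H{\left(-2 \right)} \left(-45\right) = - 3 \frac{-12 - 2}{-2} \left(-45\right) = - 3 \left(\left(- \frac{1}{2}\right) \left(-14\right)\right) \left(-45\right) = \left(-3\right) 7 \left(-45\right) = \left(-21\right) \left(-45\right) = 945$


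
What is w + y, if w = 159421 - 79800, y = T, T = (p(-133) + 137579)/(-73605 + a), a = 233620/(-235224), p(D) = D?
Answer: 344629348491259/4328474035 ≈ 79619.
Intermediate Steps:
a = -58405/58806 (a = 233620*(-1/235224) = -58405/58806 ≈ -0.99318)
T = -8082649476/4328474035 (T = (-133 + 137579)/(-73605 - 58405/58806) = 137446/(-4328474035/58806) = 137446*(-58806/4328474035) = -8082649476/4328474035 ≈ -1.8673)
y = -8082649476/4328474035 ≈ -1.8673
w = 79621
w + y = 79621 - 8082649476/4328474035 = 344629348491259/4328474035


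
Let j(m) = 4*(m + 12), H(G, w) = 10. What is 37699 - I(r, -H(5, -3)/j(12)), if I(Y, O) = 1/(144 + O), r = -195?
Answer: 260386945/6907 ≈ 37699.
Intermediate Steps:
j(m) = 48 + 4*m (j(m) = 4*(12 + m) = 48 + 4*m)
37699 - I(r, -H(5, -3)/j(12)) = 37699 - 1/(144 - 10/(48 + 4*12)) = 37699 - 1/(144 - 10/(48 + 48)) = 37699 - 1/(144 - 10/96) = 37699 - 1/(144 - 1*5/48) = 37699 - 1/(144 - 5/48) = 37699 - 1/6907/48 = 37699 - 1*48/6907 = 37699 - 48/6907 = 260386945/6907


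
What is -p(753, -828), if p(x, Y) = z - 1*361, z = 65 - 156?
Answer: 452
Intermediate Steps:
z = -91
p(x, Y) = -452 (p(x, Y) = -91 - 1*361 = -91 - 361 = -452)
-p(753, -828) = -1*(-452) = 452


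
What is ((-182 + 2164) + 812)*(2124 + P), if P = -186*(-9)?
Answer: 10611612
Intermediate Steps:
P = 1674
((-182 + 2164) + 812)*(2124 + P) = ((-182 + 2164) + 812)*(2124 + 1674) = (1982 + 812)*3798 = 2794*3798 = 10611612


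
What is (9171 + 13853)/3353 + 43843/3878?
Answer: 4822299/265366 ≈ 18.172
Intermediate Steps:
(9171 + 13853)/3353 + 43843/3878 = 23024*(1/3353) + 43843*(1/3878) = 23024/3353 + 43843/3878 = 4822299/265366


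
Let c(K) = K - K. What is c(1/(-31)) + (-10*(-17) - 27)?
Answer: 143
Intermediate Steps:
c(K) = 0
c(1/(-31)) + (-10*(-17) - 27) = 0 + (-10*(-17) - 27) = 0 + (170 - 27) = 0 + 143 = 143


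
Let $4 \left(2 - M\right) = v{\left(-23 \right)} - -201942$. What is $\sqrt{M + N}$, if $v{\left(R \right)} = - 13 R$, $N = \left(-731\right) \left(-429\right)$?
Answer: $\frac{3 \sqrt{116907}}{2} \approx 512.88$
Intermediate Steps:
$N = 313599$
$M = - \frac{202233}{4}$ ($M = 2 - \frac{\left(-13\right) \left(-23\right) - -201942}{4} = 2 - \frac{299 + 201942}{4} = 2 - \frac{202241}{4} = - \frac{202233}{4} \approx -50558.0$)
$\sqrt{M + N} = \sqrt{- \frac{202233}{4} + 313599} = \sqrt{\frac{1052163}{4}} = \frac{3 \sqrt{116907}}{2}$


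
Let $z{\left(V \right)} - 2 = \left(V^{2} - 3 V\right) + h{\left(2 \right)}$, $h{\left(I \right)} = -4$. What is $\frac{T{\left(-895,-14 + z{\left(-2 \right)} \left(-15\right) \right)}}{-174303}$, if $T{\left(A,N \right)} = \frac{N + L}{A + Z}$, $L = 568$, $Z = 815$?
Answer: $\frac{217}{6972120} \approx 3.1124 \cdot 10^{-5}$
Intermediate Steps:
$z{\left(V \right)} = -2 + V^{2} - 3 V$ ($z{\left(V \right)} = 2 - \left(4 - V^{2} + 3 V\right) = -2 + V^{2} - 3 V$)
$T{\left(A,N \right)} = \frac{568 + N}{815 + A}$ ($T{\left(A,N \right)} = \frac{N + 568}{A + 815} = \frac{568 + N}{815 + A}$)
$\frac{T{\left(-895,-14 + z{\left(-2 \right)} \left(-15\right) \right)}}{-174303} = \frac{\frac{1}{815 - 895} \left(568 + \left(-14 + \left(-2 + \left(-2\right)^{2} - -6\right) \left(-15\right)\right)\right)}{-174303} = \frac{568 + \left(-14 + \left(-2 + 4 + 6\right) \left(-15\right)\right)}{-80} \left(- \frac{1}{174303}\right) = - \frac{568 + \left(-14 + 8 \left(-15\right)\right)}{80} \left(- \frac{1}{174303}\right) = - \frac{568 - 134}{80} \left(- \frac{1}{174303}\right) = \left(- \frac{1}{80}\right) 434 \left(- \frac{1}{174303}\right) = \left(- \frac{217}{40}\right) \left(- \frac{1}{174303}\right) = \frac{217}{6972120}$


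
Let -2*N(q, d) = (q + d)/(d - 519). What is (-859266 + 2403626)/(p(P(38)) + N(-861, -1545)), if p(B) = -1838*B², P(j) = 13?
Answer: -1062519680/213708337 ≈ -4.9718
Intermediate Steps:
N(q, d) = -(d + q)/(2*(-519 + d)) (N(q, d) = -(q + d)/(2*(d - 519)) = -(d + q)/(2*(-519 + d)))
(-859266 + 2403626)/(p(P(38)) + N(-861, -1545)) = (-859266 + 2403626)/(-1838*13² + (-1*(-1545) - 1*(-861))/(2*(-519 - 1545))) = 1544360/(-1838*169 + (½)*(1545 + 861)/(-2064)) = 1544360/(-310622 + (½)*(-1/2064)*2406) = 1544360/(-310622 - 401/688) = 1544360/(-213708337/688) = 1544360*(-688/213708337) = -1062519680/213708337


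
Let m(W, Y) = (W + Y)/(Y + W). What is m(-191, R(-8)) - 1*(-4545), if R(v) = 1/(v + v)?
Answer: 4546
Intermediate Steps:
R(v) = 1/(2*v)
m(W, Y) = 1 (m(W, Y) = (W + Y)/(W + Y) = 1)
m(-191, R(-8)) - 1*(-4545) = 1 - 1*(-4545) = 1 + 4545 = 4546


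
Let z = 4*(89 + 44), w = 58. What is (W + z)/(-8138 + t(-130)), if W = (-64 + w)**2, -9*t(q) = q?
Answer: -639/9139 ≈ -0.069920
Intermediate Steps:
t(q) = -q/9
W = 36 (W = (-64 + 58)**2 = (-6)**2 = 36)
z = 532 (z = 4*133 = 532)
(W + z)/(-8138 + t(-130)) = (36 + 532)/(-8138 - 1/9*(-130)) = 568/(-8138 + 130/9) = 568/(-73112/9) = 568*(-9/73112) = -639/9139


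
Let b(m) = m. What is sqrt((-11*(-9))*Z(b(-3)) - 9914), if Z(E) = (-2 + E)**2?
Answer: I*sqrt(7439) ≈ 86.25*I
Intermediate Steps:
sqrt((-11*(-9))*Z(b(-3)) - 9914) = sqrt((-11*(-9))*(-2 - 3)**2 - 9914) = sqrt(99*(-5)**2 - 9914) = sqrt(99*25 - 9914) = sqrt(2475 - 9914) = sqrt(-7439) = I*sqrt(7439)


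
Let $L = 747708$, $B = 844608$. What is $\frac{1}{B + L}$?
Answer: $\frac{1}{1592316} \approx 6.2802 \cdot 10^{-7}$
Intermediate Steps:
$\frac{1}{B + L} = \frac{1}{844608 + 747708} = \frac{1}{1592316}$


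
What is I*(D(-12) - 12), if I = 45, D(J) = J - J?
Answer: -540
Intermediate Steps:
D(J) = 0
I*(D(-12) - 12) = 45*(0 - 12) = 45*(-12) = -540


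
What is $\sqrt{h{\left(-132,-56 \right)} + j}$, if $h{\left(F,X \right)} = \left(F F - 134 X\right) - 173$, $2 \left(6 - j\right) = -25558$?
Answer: $2 \sqrt{9385} \approx 193.75$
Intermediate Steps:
$j = 12785$ ($j = 6 - -12779 = 6 + 12779 = 12785$)
$h{\left(F,X \right)} = -173 + F^{2} - 134 X$ ($h{\left(F,X \right)} = \left(F^{2} - 134 X\right) - 173 = -173 + F^{2} - 134 X$)
$\sqrt{h{\left(-132,-56 \right)} + j} = \sqrt{\left(-173 + \left(-132\right)^{2} - -7504\right) + 12785} = \sqrt{\left(-173 + 17424 + 7504\right) + 12785} = \sqrt{24755 + 12785} = \sqrt{37540} = 2 \sqrt{9385}$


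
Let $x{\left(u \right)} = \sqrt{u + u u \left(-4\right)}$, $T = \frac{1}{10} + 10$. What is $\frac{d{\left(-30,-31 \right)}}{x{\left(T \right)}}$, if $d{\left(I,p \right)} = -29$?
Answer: $\frac{145 i \sqrt{39794}}{19897} \approx 1.4537 i$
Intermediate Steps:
$T = \frac{101}{10}$ ($T = \frac{1}{10} + 10 = \frac{101}{10} \approx 10.1$)
$x{\left(u \right)} = \sqrt{u - 4 u^{2}}$ ($x{\left(u \right)} = \sqrt{u + u^{2} \left(-4\right)} = \sqrt{u - 4 u^{2}}$)
$\frac{d{\left(-30,-31 \right)}}{x{\left(T \right)}} = - \frac{29}{\sqrt{\frac{101 \left(1 - \frac{202}{5}\right)}{10}}} = - \frac{29}{\sqrt{\frac{101}{10} \left(- \frac{197}{5}\right)}} = - \frac{29}{\sqrt{- \frac{19897}{50}}} = - \frac{29}{\frac{1}{10} i \sqrt{39794}} = - 29 \left(- \frac{5 i \sqrt{39794}}{19897}\right) = \frac{145 i \sqrt{39794}}{19897}$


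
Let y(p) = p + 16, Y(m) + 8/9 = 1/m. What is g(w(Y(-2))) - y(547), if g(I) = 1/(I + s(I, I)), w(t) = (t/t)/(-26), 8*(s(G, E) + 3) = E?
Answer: -356587/633 ≈ -563.33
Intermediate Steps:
Y(m) = -8/9 + 1/m
s(G, E) = -3 + E/8
w(t) = -1/26 (w(t) = 1*(-1/26) = -1/26)
y(p) = 16 + p
g(I) = 1/(-3 + 9*I/8) (g(I) = 1/(I + (-3 + I/8)) = 1/(-3 + 9*I/8))
g(w(Y(-2))) - y(547) = 8/(3*(-8 + 3*(-1/26))) - (16 + 547) = 8/(3*(-8 - 3/26)) - 1*563 = 8/(3*(-211/26)) - 563 = (8/3)*(-26/211) - 563 = -208/633 - 563 = -356587/633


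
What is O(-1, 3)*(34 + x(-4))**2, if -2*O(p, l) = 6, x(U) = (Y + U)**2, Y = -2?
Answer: -14700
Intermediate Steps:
x(U) = (-2 + U)**2
O(p, l) = -3 (O(p, l) = -1/2*6 = -3)
O(-1, 3)*(34 + x(-4))**2 = -3*(34 + (-2 - 4)**2)**2 = -3*(34 + (-6)**2)**2 = -3*(34 + 36)**2 = -3*70**2 = -3*4900 = -14700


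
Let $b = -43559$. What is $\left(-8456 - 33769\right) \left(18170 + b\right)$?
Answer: $1072050525$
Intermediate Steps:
$\left(-8456 - 33769\right) \left(18170 + b\right) = \left(-8456 - 33769\right) \left(18170 - 43559\right) = \left(-42225\right) \left(-25389\right) = 1072050525$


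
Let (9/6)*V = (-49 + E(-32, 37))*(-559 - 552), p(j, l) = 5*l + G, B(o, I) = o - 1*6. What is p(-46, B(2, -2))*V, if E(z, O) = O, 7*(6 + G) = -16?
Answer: -1759824/7 ≈ -2.5140e+5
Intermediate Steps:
G = -58/7 (G = -6 + (⅐)*(-16) = -6 - 16/7 = -58/7 ≈ -8.2857)
B(o, I) = -6 + o (B(o, I) = o - 6 = -6 + o)
p(j, l) = -58/7 + 5*l (p(j, l) = 5*l - 58/7 = -58/7 + 5*l)
V = 8888 (V = 2*((-49 + 37)*(-559 - 552))/3 = 2*(-12*(-1111))/3 = (⅔)*13332 = 8888)
p(-46, B(2, -2))*V = (-58/7 + 5*(-6 + 2))*8888 = (-58/7 + 5*(-4))*8888 = (-58/7 - 20)*8888 = -198/7*8888 = -1759824/7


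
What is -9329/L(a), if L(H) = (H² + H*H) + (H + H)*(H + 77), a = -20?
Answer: 9329/1480 ≈ 6.3034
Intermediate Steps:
L(H) = 2*H² + 2*H*(77 + H) (L(H) = (H² + H²) + (2*H)*(77 + H) = 2*H² + 2*H*(77 + H))
-9329/L(a) = -9329*(-1/(40*(77 + 2*(-20)))) = -9329*(-1/(40*(77 - 40))) = -9329/(2*(-20)*37) = -9329/(-1480) = -9329*(-1/1480) = 9329/1480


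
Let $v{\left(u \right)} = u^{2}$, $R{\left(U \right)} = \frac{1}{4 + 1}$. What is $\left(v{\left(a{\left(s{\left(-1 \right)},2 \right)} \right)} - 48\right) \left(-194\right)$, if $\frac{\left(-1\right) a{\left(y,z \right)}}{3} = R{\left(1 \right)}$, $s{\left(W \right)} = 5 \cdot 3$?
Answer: $\frac{231054}{25} \approx 9242.2$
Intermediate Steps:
$s{\left(W \right)} = 15$
$R{\left(U \right)} = \frac{1}{5}$
$a{\left(y,z \right)} = - \frac{3}{5}$ ($a{\left(y,z \right)} = \left(-3\right) \frac{1}{5} = - \frac{3}{5}$)
$\left(v{\left(a{\left(s{\left(-1 \right)},2 \right)} \right)} - 48\right) \left(-194\right) = \left(\left(- \frac{3}{5}\right)^{2} - 48\right) \left(-194\right) = \left(\frac{9}{25} - 48\right) \left(-194\right) = \left(- \frac{1191}{25}\right) \left(-194\right) = \frac{231054}{25}$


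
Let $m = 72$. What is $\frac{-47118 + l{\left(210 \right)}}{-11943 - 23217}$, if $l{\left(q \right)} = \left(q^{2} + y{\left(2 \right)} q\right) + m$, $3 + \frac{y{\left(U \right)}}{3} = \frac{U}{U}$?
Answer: $\frac{701}{5860} \approx 0.11962$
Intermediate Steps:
$y{\left(U \right)} = -6$ ($y{\left(U \right)} = -9 + 3 \frac{U}{U} = -9 + 3 \cdot 1 = -9 + 3 = -6$)
$l{\left(q \right)} = 72 + q^{2} - 6 q$ ($l{\left(q \right)} = \left(q^{2} - 6 q\right) + 72 = 72 + q^{2} - 6 q$)
$\frac{-47118 + l{\left(210 \right)}}{-11943 - 23217} = \frac{-47118 + \left(72 + 210^{2} - 1260\right)}{-11943 - 23217} = \frac{-47118 + \left(72 + 44100 - 1260\right)}{-35160} = \left(-47118 + 42912\right) \left(- \frac{1}{35160}\right) = \left(-4206\right) \left(- \frac{1}{35160}\right) = \frac{701}{5860}$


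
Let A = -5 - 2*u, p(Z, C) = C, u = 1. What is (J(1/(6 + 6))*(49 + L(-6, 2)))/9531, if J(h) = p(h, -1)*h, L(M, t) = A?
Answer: -7/19062 ≈ -0.00036722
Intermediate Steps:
A = -7 (A = -5 - 2*1 = -5 - 2 = -7)
L(M, t) = -7
J(h) = -h
(J(1/(6 + 6))*(49 + L(-6, 2)))/9531 = ((-1/(6 + 6))*(49 - 7))/9531 = (-1/12*42)*(1/9531) = (-1*1/12*42)*(1/9531) = -1/12*42*(1/9531) = -7/2*1/9531 = -7/19062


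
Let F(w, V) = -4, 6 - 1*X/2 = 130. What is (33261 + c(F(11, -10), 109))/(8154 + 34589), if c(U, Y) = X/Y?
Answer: 3625201/4658987 ≈ 0.77811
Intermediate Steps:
X = -248 (X = 12 - 2*130 = 12 - 260 = -248)
c(U, Y) = -248/Y
(33261 + c(F(11, -10), 109))/(8154 + 34589) = (33261 - 248/109)/(8154 + 34589) = (33261 - 248*1/109)/42743 = (33261 - 248/109)*(1/42743) = (3625201/109)*(1/42743) = 3625201/4658987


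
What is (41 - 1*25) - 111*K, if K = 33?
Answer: -3647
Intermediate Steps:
(41 - 1*25) - 111*K = (41 - 1*25) - 111*33 = (41 - 25) - 3663 = 16 - 3663 = -3647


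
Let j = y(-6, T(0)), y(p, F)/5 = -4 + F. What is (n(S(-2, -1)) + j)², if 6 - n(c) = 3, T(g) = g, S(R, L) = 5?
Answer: 289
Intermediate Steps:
y(p, F) = -20 + 5*F (y(p, F) = 5*(-4 + F) = -20 + 5*F)
j = -20 (j = -20 + 5*0 = -20 + 0 = -20)
n(c) = 3 (n(c) = 6 - 1*3 = 6 - 3 = 3)
(n(S(-2, -1)) + j)² = (3 - 20)² = (-17)² = 289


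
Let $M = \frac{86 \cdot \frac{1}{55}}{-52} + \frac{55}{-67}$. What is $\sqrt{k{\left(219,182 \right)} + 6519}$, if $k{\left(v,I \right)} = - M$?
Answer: $\frac{\sqrt{59849337701010}}{95810} \approx 80.746$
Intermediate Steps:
$M = - \frac{81531}{95810}$ ($M = 86 \cdot \frac{1}{55} \left(- \frac{1}{52}\right) + 55 \left(- \frac{1}{67}\right) = \frac{86}{55} \left(- \frac{1}{52}\right) - \frac{55}{67} = - \frac{43}{1430} - \frac{55}{67} = - \frac{81531}{95810} \approx -0.85097$)
$k{\left(v,I \right)} = \frac{81531}{95810}$ ($k{\left(v,I \right)} = \left(-1\right) \left(- \frac{81531}{95810}\right) = \frac{81531}{95810}$)
$\sqrt{k{\left(219,182 \right)} + 6519} = \sqrt{\frac{81531}{95810} + 6519} = \sqrt{\frac{624666921}{95810}} = \frac{\sqrt{59849337701010}}{95810}$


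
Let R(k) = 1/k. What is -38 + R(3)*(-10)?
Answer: -124/3 ≈ -41.333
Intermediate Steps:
-38 + R(3)*(-10) = -38 - 10/3 = -124/3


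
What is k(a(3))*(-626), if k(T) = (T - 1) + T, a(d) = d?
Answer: -3130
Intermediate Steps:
k(T) = -1 + 2*T (k(T) = (-1 + T) + T = -1 + 2*T)
k(a(3))*(-626) = (-1 + 2*3)*(-626) = (-1 + 6)*(-626) = 5*(-626) = -3130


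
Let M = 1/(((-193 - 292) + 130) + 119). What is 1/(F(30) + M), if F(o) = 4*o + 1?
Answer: 236/28555 ≈ 0.0082648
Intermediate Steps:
F(o) = 1 + 4*o
M = -1/236 (M = 1/((-485 + 130) + 119) = 1/(-355 + 119) = 1/(-236) = -1/236 ≈ -0.0042373)
1/(F(30) + M) = 1/((1 + 4*30) - 1/236) = 1/((1 + 120) - 1/236) = 1/(121 - 1/236) = 1/(28555/236) = 236/28555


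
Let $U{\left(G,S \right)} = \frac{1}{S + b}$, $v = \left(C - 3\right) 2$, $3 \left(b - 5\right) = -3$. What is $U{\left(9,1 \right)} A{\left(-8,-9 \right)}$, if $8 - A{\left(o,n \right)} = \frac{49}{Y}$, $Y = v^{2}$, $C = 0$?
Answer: $\frac{239}{180} \approx 1.3278$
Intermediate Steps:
$b = 4$ ($b = 5 + \frac{1}{3} \left(-3\right) = 5 - 1 = 4$)
$v = -6$ ($v = \left(0 - 3\right) 2 = \left(-3\right) 2 = -6$)
$Y = 36$ ($Y = \left(-6\right)^{2} = 36$)
$U{\left(G,S \right)} = \frac{1}{4 + S}$ ($U{\left(G,S \right)} = \frac{1}{S + 4} = \frac{1}{4 + S}$)
$A{\left(o,n \right)} = \frac{239}{36}$ ($A{\left(o,n \right)} = 8 - \frac{49}{36} = \frac{239}{36}$)
$U{\left(9,1 \right)} A{\left(-8,-9 \right)} = \frac{1}{4 + 1} \cdot \frac{239}{36} = \frac{1}{5} \cdot \frac{239}{36} = \frac{239}{180}$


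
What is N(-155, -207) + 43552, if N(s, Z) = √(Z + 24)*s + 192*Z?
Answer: 3808 - 155*I*√183 ≈ 3808.0 - 2096.8*I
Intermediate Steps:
N(s, Z) = 192*Z + s*√(24 + Z) (N(s, Z) = √(24 + Z)*s + 192*Z = s*√(24 + Z) + 192*Z = 192*Z + s*√(24 + Z))
N(-155, -207) + 43552 = (192*(-207) - 155*√(24 - 207)) + 43552 = (-39744 - 155*I*√183) + 43552 = 3808 - 155*I*√183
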